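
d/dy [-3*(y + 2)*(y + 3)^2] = 3*(-3*y - 7)*(y + 3)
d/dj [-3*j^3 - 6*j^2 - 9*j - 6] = -9*j^2 - 12*j - 9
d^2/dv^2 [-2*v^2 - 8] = -4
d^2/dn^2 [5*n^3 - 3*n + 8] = 30*n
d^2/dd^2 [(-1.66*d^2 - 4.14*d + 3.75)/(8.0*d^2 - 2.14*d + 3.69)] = (-1.13686837721616e-13*d^4 - 586.7584*d^3 + 1734.0192*d^2 + 348.0768*d - 297.6423)/(512.0*d^6 - 410.88*d^5 + 818.3904*d^4 - 388.837144*d^3 + 377.482572*d^2 - 87.415362*d + 50.243409)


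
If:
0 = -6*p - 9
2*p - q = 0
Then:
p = -3/2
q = -3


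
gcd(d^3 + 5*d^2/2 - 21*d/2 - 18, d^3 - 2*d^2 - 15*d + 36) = d^2 + d - 12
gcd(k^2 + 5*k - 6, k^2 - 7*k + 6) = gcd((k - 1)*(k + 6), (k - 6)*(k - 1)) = k - 1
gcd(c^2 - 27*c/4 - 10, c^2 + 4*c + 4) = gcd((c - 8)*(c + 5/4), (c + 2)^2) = 1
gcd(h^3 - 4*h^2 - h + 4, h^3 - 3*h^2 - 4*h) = h^2 - 3*h - 4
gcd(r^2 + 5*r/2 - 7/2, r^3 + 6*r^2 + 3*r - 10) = r - 1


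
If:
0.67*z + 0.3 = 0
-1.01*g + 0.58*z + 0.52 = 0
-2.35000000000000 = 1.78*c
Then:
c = -1.32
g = 0.26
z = -0.45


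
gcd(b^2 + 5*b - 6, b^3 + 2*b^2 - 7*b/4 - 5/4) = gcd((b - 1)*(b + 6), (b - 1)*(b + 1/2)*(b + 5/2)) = b - 1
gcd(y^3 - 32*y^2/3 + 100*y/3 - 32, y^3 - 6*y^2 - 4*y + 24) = y^2 - 8*y + 12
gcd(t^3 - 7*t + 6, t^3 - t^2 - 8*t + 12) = t^2 + t - 6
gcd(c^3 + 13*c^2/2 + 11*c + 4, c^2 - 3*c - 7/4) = c + 1/2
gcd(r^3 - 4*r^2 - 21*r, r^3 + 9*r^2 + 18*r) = r^2 + 3*r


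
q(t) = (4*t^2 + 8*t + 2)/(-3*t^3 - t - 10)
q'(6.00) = 0.06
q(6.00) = -0.29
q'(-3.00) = -0.00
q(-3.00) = 0.19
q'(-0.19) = -0.65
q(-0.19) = -0.06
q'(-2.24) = -0.10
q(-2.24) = 0.16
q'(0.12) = -0.85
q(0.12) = -0.30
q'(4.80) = 0.10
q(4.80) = -0.38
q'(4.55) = 0.11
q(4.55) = -0.41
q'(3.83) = 0.15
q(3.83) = -0.50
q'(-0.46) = -0.50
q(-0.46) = 0.09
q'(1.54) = 0.15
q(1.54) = -1.06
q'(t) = (8*t + 8)/(-3*t^3 - t - 10) + (9*t^2 + 1)*(4*t^2 + 8*t + 2)/(-3*t^3 - t - 10)^2 = 2*(-4*(t + 1)*(3*t^3 + t + 10) + (9*t^2 + 1)*(2*t^2 + 4*t + 1))/(3*t^3 + t + 10)^2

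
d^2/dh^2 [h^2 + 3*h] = 2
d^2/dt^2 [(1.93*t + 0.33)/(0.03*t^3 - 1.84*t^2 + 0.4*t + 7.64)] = (0.010422*t^5 - 0.635652*t^4 + 12.73064*t^3 + 1.418976*t^2 + 160.875912*t - 2.412544)/(2.7e-5*t^9 - 0.004968*t^8 + 0.305784*t^7 - 6.341356*t^6 + 1.546752*t^5 + 77.264832*t^4 - 28.420976*t^3 - 318.532992*t^2 + 70.04352*t + 445.943744)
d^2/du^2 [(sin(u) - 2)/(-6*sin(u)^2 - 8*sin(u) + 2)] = (9*sin(u)^5 - 84*sin(u)^4 - 72*sin(u)^3 + 56*sin(u)^2 + 119*sin(u) + 68)/(2*(3*sin(u)^2 + 4*sin(u) - 1)^3)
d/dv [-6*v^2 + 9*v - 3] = 9 - 12*v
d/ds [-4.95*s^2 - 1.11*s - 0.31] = -9.9*s - 1.11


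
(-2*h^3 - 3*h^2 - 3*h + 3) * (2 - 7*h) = 14*h^4 + 17*h^3 + 15*h^2 - 27*h + 6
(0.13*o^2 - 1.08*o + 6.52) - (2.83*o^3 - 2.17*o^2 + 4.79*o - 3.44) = -2.83*o^3 + 2.3*o^2 - 5.87*o + 9.96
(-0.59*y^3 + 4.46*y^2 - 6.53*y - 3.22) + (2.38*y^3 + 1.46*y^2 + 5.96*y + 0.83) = 1.79*y^3 + 5.92*y^2 - 0.57*y - 2.39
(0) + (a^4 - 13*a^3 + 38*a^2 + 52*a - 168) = a^4 - 13*a^3 + 38*a^2 + 52*a - 168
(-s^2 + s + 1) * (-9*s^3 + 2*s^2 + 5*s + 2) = 9*s^5 - 11*s^4 - 12*s^3 + 5*s^2 + 7*s + 2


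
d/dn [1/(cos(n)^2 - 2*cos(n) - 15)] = 2*(cos(n) - 1)*sin(n)/(sin(n)^2 + 2*cos(n) + 14)^2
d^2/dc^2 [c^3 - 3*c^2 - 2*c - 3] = 6*c - 6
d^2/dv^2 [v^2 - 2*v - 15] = 2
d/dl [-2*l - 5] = -2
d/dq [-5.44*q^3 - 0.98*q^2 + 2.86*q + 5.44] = -16.32*q^2 - 1.96*q + 2.86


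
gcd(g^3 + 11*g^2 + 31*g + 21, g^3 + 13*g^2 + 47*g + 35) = g^2 + 8*g + 7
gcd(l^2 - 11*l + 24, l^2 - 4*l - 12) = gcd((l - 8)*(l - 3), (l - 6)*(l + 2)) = 1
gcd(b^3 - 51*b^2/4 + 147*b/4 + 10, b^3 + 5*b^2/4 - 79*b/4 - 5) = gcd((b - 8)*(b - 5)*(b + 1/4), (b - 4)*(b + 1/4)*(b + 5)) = b + 1/4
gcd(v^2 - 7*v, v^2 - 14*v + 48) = 1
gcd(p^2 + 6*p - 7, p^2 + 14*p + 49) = p + 7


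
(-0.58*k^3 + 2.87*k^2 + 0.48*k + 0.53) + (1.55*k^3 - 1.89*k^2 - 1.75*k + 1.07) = 0.97*k^3 + 0.98*k^2 - 1.27*k + 1.6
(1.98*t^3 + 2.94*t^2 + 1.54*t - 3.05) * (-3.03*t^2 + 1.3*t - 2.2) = -5.9994*t^5 - 6.3342*t^4 - 5.2002*t^3 + 4.7755*t^2 - 7.353*t + 6.71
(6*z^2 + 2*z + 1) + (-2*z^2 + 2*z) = 4*z^2 + 4*z + 1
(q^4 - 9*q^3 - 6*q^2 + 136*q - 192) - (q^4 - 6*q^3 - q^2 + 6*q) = -3*q^3 - 5*q^2 + 130*q - 192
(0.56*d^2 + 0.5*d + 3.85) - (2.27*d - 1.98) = 0.56*d^2 - 1.77*d + 5.83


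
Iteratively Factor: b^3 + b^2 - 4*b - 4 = (b + 2)*(b^2 - b - 2) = (b - 2)*(b + 2)*(b + 1)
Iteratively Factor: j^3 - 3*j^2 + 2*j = (j - 2)*(j^2 - j) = j*(j - 2)*(j - 1)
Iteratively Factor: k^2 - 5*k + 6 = (k - 3)*(k - 2)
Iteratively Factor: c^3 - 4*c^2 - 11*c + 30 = (c - 2)*(c^2 - 2*c - 15) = (c - 2)*(c + 3)*(c - 5)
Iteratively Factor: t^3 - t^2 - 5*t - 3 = (t + 1)*(t^2 - 2*t - 3) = (t - 3)*(t + 1)*(t + 1)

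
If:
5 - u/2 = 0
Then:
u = 10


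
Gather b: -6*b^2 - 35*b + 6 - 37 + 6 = -6*b^2 - 35*b - 25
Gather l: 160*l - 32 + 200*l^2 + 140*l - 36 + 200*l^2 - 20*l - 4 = 400*l^2 + 280*l - 72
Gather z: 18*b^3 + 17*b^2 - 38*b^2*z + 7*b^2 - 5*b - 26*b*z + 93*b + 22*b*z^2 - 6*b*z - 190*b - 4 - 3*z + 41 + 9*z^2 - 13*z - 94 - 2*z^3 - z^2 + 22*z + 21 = 18*b^3 + 24*b^2 - 102*b - 2*z^3 + z^2*(22*b + 8) + z*(-38*b^2 - 32*b + 6) - 36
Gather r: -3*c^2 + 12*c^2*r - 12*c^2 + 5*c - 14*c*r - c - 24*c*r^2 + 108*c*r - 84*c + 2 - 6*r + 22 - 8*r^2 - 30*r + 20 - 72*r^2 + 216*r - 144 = -15*c^2 - 80*c + r^2*(-24*c - 80) + r*(12*c^2 + 94*c + 180) - 100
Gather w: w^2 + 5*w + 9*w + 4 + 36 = w^2 + 14*w + 40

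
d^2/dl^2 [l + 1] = 0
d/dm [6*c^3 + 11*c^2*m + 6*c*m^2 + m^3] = 11*c^2 + 12*c*m + 3*m^2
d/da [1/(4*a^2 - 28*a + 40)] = (7 - 2*a)/(4*(a^2 - 7*a + 10)^2)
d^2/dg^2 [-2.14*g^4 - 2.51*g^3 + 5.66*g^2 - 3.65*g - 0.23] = -25.68*g^2 - 15.06*g + 11.32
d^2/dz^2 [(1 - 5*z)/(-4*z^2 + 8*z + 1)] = 8*((11 - 15*z)*(-4*z^2 + 8*z + 1) - 16*(z - 1)^2*(5*z - 1))/(-4*z^2 + 8*z + 1)^3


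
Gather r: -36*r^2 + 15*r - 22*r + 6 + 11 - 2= -36*r^2 - 7*r + 15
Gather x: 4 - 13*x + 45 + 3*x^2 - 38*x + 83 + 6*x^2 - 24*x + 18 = 9*x^2 - 75*x + 150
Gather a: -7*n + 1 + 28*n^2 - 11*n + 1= 28*n^2 - 18*n + 2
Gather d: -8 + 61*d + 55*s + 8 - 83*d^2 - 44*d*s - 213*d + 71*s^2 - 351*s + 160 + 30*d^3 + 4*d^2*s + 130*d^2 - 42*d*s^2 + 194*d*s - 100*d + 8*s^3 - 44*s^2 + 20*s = 30*d^3 + d^2*(4*s + 47) + d*(-42*s^2 + 150*s - 252) + 8*s^3 + 27*s^2 - 276*s + 160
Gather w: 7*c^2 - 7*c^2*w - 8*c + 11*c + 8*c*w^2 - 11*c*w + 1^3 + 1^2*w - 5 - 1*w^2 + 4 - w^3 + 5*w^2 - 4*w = 7*c^2 + 3*c - w^3 + w^2*(8*c + 4) + w*(-7*c^2 - 11*c - 3)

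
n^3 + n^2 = n^2*(n + 1)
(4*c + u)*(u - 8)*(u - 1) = 4*c*u^2 - 36*c*u + 32*c + u^3 - 9*u^2 + 8*u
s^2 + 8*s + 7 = (s + 1)*(s + 7)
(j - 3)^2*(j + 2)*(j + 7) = j^4 + 3*j^3 - 31*j^2 - 3*j + 126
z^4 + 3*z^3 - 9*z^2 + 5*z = z*(z - 1)^2*(z + 5)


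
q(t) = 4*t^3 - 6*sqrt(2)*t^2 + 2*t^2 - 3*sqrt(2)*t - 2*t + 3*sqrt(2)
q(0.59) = -0.88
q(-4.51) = -466.45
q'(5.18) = 248.56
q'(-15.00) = 2888.32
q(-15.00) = -14861.31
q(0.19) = 2.85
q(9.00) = 2338.75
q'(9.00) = 849.02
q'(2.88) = 55.93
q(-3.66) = -255.90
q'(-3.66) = 201.98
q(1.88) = -3.84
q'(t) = 12*t^2 - 12*sqrt(2)*t + 4*t - 3*sqrt(2) - 2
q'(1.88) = 11.79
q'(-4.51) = 296.34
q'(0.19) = -8.27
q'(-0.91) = 15.50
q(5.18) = 353.86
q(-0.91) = 1.54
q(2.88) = 28.02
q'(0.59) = -9.72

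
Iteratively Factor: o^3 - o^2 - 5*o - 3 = (o + 1)*(o^2 - 2*o - 3) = (o - 3)*(o + 1)*(o + 1)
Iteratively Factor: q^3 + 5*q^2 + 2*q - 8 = (q + 4)*(q^2 + q - 2) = (q + 2)*(q + 4)*(q - 1)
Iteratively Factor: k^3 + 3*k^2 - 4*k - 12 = (k - 2)*(k^2 + 5*k + 6) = (k - 2)*(k + 3)*(k + 2)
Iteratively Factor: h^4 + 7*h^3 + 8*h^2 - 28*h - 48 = (h + 2)*(h^3 + 5*h^2 - 2*h - 24) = (h + 2)*(h + 4)*(h^2 + h - 6) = (h + 2)*(h + 3)*(h + 4)*(h - 2)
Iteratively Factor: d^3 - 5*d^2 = (d)*(d^2 - 5*d) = d^2*(d - 5)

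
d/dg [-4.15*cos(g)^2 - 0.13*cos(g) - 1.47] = (8.3*cos(g) + 0.13)*sin(g)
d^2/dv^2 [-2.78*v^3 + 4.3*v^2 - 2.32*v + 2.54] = 8.6 - 16.68*v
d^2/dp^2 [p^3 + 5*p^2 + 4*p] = 6*p + 10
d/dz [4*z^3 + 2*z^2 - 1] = 4*z*(3*z + 1)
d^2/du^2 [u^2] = 2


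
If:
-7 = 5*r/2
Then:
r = -14/5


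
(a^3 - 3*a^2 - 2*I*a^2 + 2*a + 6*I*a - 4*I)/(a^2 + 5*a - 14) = (a^2 - a*(1 + 2*I) + 2*I)/(a + 7)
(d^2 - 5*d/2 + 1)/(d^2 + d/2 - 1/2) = (d - 2)/(d + 1)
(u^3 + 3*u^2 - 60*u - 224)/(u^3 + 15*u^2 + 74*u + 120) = (u^2 - u - 56)/(u^2 + 11*u + 30)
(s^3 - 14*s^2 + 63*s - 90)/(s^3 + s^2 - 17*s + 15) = (s^2 - 11*s + 30)/(s^2 + 4*s - 5)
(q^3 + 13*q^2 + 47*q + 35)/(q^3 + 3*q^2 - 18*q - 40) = (q^2 + 8*q + 7)/(q^2 - 2*q - 8)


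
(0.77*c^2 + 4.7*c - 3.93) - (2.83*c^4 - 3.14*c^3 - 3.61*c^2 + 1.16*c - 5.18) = -2.83*c^4 + 3.14*c^3 + 4.38*c^2 + 3.54*c + 1.25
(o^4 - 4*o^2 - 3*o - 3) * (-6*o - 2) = -6*o^5 - 2*o^4 + 24*o^3 + 26*o^2 + 24*o + 6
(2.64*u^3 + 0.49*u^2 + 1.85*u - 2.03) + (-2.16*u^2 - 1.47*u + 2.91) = 2.64*u^3 - 1.67*u^2 + 0.38*u + 0.88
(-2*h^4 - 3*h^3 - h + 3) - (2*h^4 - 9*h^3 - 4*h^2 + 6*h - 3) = -4*h^4 + 6*h^3 + 4*h^2 - 7*h + 6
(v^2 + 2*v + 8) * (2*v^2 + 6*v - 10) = 2*v^4 + 10*v^3 + 18*v^2 + 28*v - 80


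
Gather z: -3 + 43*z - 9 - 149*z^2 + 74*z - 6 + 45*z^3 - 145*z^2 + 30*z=45*z^3 - 294*z^2 + 147*z - 18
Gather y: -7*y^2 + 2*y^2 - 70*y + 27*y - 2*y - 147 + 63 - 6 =-5*y^2 - 45*y - 90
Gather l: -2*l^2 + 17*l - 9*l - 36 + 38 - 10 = -2*l^2 + 8*l - 8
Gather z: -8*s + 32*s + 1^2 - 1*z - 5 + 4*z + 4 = 24*s + 3*z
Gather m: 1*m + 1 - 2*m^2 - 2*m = -2*m^2 - m + 1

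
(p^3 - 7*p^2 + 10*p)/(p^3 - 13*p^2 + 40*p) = (p - 2)/(p - 8)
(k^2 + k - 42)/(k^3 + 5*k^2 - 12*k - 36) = (k^2 + k - 42)/(k^3 + 5*k^2 - 12*k - 36)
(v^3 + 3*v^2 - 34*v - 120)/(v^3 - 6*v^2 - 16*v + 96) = (v + 5)/(v - 4)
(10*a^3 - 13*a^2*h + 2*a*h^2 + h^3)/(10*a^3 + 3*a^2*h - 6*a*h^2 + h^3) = (5*a^2 - 4*a*h - h^2)/(5*a^2 + 4*a*h - h^2)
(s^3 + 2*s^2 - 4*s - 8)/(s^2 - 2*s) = s + 4 + 4/s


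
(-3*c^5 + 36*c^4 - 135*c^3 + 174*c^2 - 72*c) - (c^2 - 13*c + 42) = -3*c^5 + 36*c^4 - 135*c^3 + 173*c^2 - 59*c - 42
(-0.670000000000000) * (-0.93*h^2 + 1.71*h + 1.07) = 0.6231*h^2 - 1.1457*h - 0.7169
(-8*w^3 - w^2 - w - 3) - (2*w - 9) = -8*w^3 - w^2 - 3*w + 6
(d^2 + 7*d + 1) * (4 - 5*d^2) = -5*d^4 - 35*d^3 - d^2 + 28*d + 4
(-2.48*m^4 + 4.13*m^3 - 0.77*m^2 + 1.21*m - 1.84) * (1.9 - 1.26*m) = 3.1248*m^5 - 9.9158*m^4 + 8.8172*m^3 - 2.9876*m^2 + 4.6174*m - 3.496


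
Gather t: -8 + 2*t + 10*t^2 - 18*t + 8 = 10*t^2 - 16*t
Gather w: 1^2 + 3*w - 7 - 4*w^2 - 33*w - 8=-4*w^2 - 30*w - 14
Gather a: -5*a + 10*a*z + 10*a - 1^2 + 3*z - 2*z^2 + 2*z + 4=a*(10*z + 5) - 2*z^2 + 5*z + 3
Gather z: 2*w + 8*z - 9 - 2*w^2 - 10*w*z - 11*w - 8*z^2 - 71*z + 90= -2*w^2 - 9*w - 8*z^2 + z*(-10*w - 63) + 81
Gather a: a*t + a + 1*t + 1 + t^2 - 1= a*(t + 1) + t^2 + t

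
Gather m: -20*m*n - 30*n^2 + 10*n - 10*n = -20*m*n - 30*n^2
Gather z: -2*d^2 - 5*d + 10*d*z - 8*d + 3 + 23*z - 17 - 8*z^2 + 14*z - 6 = -2*d^2 - 13*d - 8*z^2 + z*(10*d + 37) - 20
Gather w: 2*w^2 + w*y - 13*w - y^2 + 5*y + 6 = 2*w^2 + w*(y - 13) - y^2 + 5*y + 6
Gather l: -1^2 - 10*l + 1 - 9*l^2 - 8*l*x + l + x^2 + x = -9*l^2 + l*(-8*x - 9) + x^2 + x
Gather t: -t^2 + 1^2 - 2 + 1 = -t^2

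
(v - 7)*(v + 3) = v^2 - 4*v - 21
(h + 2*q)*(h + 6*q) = h^2 + 8*h*q + 12*q^2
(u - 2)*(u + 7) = u^2 + 5*u - 14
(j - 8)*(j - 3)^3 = j^4 - 17*j^3 + 99*j^2 - 243*j + 216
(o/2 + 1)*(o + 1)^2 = o^3/2 + 2*o^2 + 5*o/2 + 1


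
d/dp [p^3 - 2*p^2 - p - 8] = 3*p^2 - 4*p - 1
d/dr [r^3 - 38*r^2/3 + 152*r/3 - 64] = 3*r^2 - 76*r/3 + 152/3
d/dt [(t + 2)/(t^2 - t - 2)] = (t^2 - t - (t + 2)*(2*t - 1) - 2)/(-t^2 + t + 2)^2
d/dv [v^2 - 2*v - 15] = 2*v - 2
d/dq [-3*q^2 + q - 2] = 1 - 6*q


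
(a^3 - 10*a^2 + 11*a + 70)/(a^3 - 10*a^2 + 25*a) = (a^2 - 5*a - 14)/(a*(a - 5))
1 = 1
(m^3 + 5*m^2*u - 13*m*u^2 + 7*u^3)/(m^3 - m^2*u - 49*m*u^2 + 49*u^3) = (-m + u)/(-m + 7*u)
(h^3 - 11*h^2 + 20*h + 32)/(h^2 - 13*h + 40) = (h^2 - 3*h - 4)/(h - 5)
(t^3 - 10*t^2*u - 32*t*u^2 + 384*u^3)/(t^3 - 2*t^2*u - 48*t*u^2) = (t - 8*u)/t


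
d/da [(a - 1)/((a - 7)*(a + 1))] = (-a^2 + 2*a - 13)/(a^4 - 12*a^3 + 22*a^2 + 84*a + 49)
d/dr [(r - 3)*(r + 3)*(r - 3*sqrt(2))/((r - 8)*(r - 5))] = (r^4 - 26*r^3 + 39*sqrt(2)*r^2 + 129*r^2 - 294*sqrt(2)*r - 360 + 351*sqrt(2))/(r^4 - 26*r^3 + 249*r^2 - 1040*r + 1600)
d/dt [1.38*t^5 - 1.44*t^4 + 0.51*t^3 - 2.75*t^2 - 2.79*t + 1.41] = 6.9*t^4 - 5.76*t^3 + 1.53*t^2 - 5.5*t - 2.79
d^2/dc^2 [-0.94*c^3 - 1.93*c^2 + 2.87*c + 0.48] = -5.64*c - 3.86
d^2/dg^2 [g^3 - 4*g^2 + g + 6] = 6*g - 8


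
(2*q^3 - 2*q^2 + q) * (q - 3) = 2*q^4 - 8*q^3 + 7*q^2 - 3*q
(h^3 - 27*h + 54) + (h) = h^3 - 26*h + 54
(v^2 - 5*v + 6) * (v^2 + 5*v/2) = v^4 - 5*v^3/2 - 13*v^2/2 + 15*v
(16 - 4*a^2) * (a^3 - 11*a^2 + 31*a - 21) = -4*a^5 + 44*a^4 - 108*a^3 - 92*a^2 + 496*a - 336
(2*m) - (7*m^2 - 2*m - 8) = -7*m^2 + 4*m + 8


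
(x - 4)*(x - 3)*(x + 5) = x^3 - 2*x^2 - 23*x + 60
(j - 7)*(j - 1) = j^2 - 8*j + 7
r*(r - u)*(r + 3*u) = r^3 + 2*r^2*u - 3*r*u^2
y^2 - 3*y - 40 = (y - 8)*(y + 5)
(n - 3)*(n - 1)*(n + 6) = n^3 + 2*n^2 - 21*n + 18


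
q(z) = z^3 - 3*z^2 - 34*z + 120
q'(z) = 3*z^2 - 6*z - 34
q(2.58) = 29.48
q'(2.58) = -29.51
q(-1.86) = 166.43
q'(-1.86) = -12.46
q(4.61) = -2.52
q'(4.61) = 2.10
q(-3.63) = 156.06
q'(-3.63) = 27.31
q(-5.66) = 35.01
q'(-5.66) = 96.07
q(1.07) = 81.41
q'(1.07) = -36.99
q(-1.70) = 164.22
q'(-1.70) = -15.13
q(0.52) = 101.65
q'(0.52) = -36.31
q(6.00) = 24.00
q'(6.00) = 38.00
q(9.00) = 300.00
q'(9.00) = 155.00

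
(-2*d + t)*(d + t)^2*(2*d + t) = -4*d^4 - 8*d^3*t - 3*d^2*t^2 + 2*d*t^3 + t^4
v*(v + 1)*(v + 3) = v^3 + 4*v^2 + 3*v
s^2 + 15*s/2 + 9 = (s + 3/2)*(s + 6)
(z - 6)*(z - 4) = z^2 - 10*z + 24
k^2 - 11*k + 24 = (k - 8)*(k - 3)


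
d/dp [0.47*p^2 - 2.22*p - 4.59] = 0.94*p - 2.22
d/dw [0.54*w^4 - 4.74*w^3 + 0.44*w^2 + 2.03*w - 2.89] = 2.16*w^3 - 14.22*w^2 + 0.88*w + 2.03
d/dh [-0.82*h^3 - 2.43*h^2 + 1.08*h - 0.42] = -2.46*h^2 - 4.86*h + 1.08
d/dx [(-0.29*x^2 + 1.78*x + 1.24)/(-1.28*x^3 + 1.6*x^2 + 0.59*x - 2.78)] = (-0.3712*x^4 + 4.5568*x^3 + 1.7425*x^2 - 2.3556*x - 5.68)/(1.6384*x^6 - 4.096*x^5 + 1.0496*x^4 + 9.0048*x^3 - 8.5479*x^2 - 3.2804*x + 7.7284)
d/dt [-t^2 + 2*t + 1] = 2 - 2*t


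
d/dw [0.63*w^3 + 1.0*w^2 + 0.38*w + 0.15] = 1.89*w^2 + 2.0*w + 0.38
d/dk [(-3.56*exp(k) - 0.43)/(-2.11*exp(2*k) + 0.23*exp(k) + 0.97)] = (-(3.56*exp(k) + 0.43)*(4.22*exp(k) - 0.23) + 7.5116*exp(2*k) - 0.8188*exp(k) - 3.4532)*exp(k)/(-2.11*exp(2*k) + 0.23*exp(k) + 0.97)^2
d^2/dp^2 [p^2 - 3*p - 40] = 2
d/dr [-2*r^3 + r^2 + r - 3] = -6*r^2 + 2*r + 1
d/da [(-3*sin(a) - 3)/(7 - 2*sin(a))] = -27*cos(a)/(2*sin(a) - 7)^2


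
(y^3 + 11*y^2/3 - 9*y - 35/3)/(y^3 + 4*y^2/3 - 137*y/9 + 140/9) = 3*(y + 1)/(3*y - 4)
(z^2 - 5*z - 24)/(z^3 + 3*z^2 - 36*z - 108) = (z - 8)/(z^2 - 36)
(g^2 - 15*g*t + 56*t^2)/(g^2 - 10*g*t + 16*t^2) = (-g + 7*t)/(-g + 2*t)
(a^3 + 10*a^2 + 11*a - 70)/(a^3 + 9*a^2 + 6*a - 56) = (a + 5)/(a + 4)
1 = 1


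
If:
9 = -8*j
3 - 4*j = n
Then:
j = -9/8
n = 15/2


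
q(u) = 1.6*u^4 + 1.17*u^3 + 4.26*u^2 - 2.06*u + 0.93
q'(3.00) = 227.89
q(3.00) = 194.28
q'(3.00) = 227.89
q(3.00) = 194.28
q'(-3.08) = -182.00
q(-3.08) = 157.49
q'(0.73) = 8.52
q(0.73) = 2.61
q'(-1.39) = -24.31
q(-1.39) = 14.85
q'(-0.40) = -5.32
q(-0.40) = 2.40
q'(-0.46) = -5.86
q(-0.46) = 2.74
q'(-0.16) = -3.36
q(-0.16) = 1.36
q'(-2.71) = -126.75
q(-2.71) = 100.81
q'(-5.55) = -1035.33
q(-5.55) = 1461.64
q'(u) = 6.4*u^3 + 3.51*u^2 + 8.52*u - 2.06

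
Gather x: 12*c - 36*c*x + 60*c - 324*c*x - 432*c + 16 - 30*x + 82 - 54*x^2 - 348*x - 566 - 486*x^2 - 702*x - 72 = -360*c - 540*x^2 + x*(-360*c - 1080) - 540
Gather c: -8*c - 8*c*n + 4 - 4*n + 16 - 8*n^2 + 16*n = c*(-8*n - 8) - 8*n^2 + 12*n + 20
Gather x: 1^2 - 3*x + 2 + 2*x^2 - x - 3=2*x^2 - 4*x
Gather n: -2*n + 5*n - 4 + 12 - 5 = 3*n + 3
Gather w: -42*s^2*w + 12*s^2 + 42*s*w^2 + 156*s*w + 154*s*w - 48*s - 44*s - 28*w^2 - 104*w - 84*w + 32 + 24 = 12*s^2 - 92*s + w^2*(42*s - 28) + w*(-42*s^2 + 310*s - 188) + 56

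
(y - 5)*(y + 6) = y^2 + y - 30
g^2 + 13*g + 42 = (g + 6)*(g + 7)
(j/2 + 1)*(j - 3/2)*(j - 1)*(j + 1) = j^4/2 + j^3/4 - 2*j^2 - j/4 + 3/2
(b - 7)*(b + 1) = b^2 - 6*b - 7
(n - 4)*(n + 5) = n^2 + n - 20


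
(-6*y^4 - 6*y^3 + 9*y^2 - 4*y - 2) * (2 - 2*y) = 12*y^5 - 30*y^3 + 26*y^2 - 4*y - 4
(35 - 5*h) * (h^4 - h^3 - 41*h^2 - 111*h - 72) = -5*h^5 + 40*h^4 + 170*h^3 - 880*h^2 - 3525*h - 2520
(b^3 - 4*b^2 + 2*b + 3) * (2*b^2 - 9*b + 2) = 2*b^5 - 17*b^4 + 42*b^3 - 20*b^2 - 23*b + 6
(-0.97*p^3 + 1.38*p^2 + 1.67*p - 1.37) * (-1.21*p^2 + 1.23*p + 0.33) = 1.1737*p^5 - 2.8629*p^4 - 0.6434*p^3 + 4.1672*p^2 - 1.134*p - 0.4521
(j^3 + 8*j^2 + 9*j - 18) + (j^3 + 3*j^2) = 2*j^3 + 11*j^2 + 9*j - 18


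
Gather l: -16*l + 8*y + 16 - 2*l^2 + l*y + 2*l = -2*l^2 + l*(y - 14) + 8*y + 16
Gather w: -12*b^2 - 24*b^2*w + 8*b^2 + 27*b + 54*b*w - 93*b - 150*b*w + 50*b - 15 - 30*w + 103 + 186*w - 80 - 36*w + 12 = -4*b^2 - 16*b + w*(-24*b^2 - 96*b + 120) + 20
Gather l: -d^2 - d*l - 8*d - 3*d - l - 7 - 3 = -d^2 - 11*d + l*(-d - 1) - 10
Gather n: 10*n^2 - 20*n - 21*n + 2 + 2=10*n^2 - 41*n + 4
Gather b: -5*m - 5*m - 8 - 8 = -10*m - 16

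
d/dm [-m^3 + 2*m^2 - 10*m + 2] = -3*m^2 + 4*m - 10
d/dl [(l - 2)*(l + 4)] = 2*l + 2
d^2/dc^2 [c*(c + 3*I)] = 2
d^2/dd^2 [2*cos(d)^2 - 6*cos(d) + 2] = 6*cos(d) - 4*cos(2*d)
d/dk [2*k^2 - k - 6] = 4*k - 1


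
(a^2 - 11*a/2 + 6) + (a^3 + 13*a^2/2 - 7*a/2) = a^3 + 15*a^2/2 - 9*a + 6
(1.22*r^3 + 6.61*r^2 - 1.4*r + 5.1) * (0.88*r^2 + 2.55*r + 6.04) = 1.0736*r^5 + 8.9278*r^4 + 22.9923*r^3 + 40.8424*r^2 + 4.549*r + 30.804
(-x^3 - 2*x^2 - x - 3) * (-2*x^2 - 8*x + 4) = 2*x^5 + 12*x^4 + 14*x^3 + 6*x^2 + 20*x - 12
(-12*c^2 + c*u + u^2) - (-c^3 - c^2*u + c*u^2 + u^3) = c^3 + c^2*u - 12*c^2 - c*u^2 + c*u - u^3 + u^2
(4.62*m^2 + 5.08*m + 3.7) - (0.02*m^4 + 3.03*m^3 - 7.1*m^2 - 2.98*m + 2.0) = -0.02*m^4 - 3.03*m^3 + 11.72*m^2 + 8.06*m + 1.7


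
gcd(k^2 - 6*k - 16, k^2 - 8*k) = k - 8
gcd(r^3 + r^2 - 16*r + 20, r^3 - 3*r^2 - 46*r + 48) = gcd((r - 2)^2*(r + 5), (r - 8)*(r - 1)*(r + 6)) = 1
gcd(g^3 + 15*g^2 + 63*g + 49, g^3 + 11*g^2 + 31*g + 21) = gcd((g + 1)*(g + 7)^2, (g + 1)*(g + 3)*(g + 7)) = g^2 + 8*g + 7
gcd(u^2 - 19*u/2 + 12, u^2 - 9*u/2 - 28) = u - 8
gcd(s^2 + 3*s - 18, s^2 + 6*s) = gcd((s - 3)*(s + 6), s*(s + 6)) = s + 6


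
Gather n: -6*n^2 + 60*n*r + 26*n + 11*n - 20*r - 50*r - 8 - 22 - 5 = -6*n^2 + n*(60*r + 37) - 70*r - 35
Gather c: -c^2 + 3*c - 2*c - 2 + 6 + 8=-c^2 + c + 12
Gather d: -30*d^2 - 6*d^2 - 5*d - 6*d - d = -36*d^2 - 12*d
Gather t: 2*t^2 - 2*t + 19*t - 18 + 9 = 2*t^2 + 17*t - 9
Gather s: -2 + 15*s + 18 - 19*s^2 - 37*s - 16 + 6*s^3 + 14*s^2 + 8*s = 6*s^3 - 5*s^2 - 14*s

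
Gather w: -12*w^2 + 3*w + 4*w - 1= -12*w^2 + 7*w - 1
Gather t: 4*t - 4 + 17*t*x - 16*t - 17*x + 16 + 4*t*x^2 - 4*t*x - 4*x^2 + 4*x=t*(4*x^2 + 13*x - 12) - 4*x^2 - 13*x + 12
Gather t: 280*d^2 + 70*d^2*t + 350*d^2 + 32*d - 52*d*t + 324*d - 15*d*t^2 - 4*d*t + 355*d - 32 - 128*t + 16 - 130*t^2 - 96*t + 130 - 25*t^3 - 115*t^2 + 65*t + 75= 630*d^2 + 711*d - 25*t^3 + t^2*(-15*d - 245) + t*(70*d^2 - 56*d - 159) + 189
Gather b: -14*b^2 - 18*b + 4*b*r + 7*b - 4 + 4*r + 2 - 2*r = -14*b^2 + b*(4*r - 11) + 2*r - 2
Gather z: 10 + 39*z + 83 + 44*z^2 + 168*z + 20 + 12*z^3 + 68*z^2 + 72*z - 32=12*z^3 + 112*z^2 + 279*z + 81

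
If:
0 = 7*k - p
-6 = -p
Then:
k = 6/7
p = 6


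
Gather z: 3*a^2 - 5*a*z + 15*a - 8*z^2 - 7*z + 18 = 3*a^2 + 15*a - 8*z^2 + z*(-5*a - 7) + 18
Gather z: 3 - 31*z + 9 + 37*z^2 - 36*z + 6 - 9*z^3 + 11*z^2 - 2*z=-9*z^3 + 48*z^2 - 69*z + 18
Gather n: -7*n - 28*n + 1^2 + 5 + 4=10 - 35*n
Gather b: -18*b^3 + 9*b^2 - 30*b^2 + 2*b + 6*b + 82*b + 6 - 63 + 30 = -18*b^3 - 21*b^2 + 90*b - 27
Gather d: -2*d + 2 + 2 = 4 - 2*d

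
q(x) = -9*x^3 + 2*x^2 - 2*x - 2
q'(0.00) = -2.00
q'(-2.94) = -247.14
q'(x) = -27*x^2 + 4*x - 2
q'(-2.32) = -156.60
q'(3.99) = -415.88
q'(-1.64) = -81.18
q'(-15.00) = -6137.00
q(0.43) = -3.21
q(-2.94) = 249.88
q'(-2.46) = -175.23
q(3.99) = -549.83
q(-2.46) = 149.01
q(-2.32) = 125.79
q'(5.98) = -943.61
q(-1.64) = 46.36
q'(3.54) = -326.19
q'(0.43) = -5.27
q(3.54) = -383.27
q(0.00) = -2.00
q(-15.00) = 30853.00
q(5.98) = -1867.06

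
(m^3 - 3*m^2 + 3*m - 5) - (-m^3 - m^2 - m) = 2*m^3 - 2*m^2 + 4*m - 5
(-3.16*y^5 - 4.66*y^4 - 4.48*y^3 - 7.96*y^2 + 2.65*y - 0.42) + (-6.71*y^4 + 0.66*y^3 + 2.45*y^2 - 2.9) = -3.16*y^5 - 11.37*y^4 - 3.82*y^3 - 5.51*y^2 + 2.65*y - 3.32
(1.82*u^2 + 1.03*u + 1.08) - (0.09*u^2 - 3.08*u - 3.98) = 1.73*u^2 + 4.11*u + 5.06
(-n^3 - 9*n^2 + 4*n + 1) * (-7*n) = 7*n^4 + 63*n^3 - 28*n^2 - 7*n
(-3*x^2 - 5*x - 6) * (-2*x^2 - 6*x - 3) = 6*x^4 + 28*x^3 + 51*x^2 + 51*x + 18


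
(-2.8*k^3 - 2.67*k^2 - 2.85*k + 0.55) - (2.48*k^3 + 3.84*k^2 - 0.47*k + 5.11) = -5.28*k^3 - 6.51*k^2 - 2.38*k - 4.56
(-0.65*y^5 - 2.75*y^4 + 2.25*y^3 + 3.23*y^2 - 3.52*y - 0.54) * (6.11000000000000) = -3.9715*y^5 - 16.8025*y^4 + 13.7475*y^3 + 19.7353*y^2 - 21.5072*y - 3.2994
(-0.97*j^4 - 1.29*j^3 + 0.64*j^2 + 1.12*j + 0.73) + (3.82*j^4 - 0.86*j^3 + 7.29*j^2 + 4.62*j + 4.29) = 2.85*j^4 - 2.15*j^3 + 7.93*j^2 + 5.74*j + 5.02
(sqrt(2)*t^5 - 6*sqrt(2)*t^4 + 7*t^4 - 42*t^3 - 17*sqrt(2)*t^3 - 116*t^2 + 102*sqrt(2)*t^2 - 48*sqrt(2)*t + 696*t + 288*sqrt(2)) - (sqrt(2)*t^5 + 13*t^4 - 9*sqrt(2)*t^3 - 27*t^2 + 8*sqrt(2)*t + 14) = -6*sqrt(2)*t^4 - 6*t^4 - 42*t^3 - 8*sqrt(2)*t^3 - 89*t^2 + 102*sqrt(2)*t^2 - 56*sqrt(2)*t + 696*t - 14 + 288*sqrt(2)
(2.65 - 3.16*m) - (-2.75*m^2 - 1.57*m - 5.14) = 2.75*m^2 - 1.59*m + 7.79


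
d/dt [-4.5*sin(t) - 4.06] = -4.5*cos(t)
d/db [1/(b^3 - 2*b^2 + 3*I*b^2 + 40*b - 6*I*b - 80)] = (-3*b^2 + 4*b - 6*I*b - 40 + 6*I)/(b^3 - 2*b^2 + 3*I*b^2 + 40*b - 6*I*b - 80)^2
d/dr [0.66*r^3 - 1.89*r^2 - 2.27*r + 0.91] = 1.98*r^2 - 3.78*r - 2.27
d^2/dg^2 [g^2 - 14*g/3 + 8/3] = 2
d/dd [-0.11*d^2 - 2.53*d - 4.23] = -0.22*d - 2.53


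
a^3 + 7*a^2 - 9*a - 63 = (a - 3)*(a + 3)*(a + 7)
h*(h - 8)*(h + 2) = h^3 - 6*h^2 - 16*h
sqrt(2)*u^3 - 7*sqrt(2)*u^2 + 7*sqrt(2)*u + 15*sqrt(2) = (u - 5)*(u - 3)*(sqrt(2)*u + sqrt(2))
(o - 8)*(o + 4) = o^2 - 4*o - 32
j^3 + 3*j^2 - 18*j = j*(j - 3)*(j + 6)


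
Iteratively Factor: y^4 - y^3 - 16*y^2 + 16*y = (y - 4)*(y^3 + 3*y^2 - 4*y) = y*(y - 4)*(y^2 + 3*y - 4) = y*(y - 4)*(y + 4)*(y - 1)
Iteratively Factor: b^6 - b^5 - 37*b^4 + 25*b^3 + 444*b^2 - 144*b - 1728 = (b + 4)*(b^5 - 5*b^4 - 17*b^3 + 93*b^2 + 72*b - 432) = (b - 3)*(b + 4)*(b^4 - 2*b^3 - 23*b^2 + 24*b + 144) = (b - 3)*(b + 3)*(b + 4)*(b^3 - 5*b^2 - 8*b + 48) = (b - 3)*(b + 3)^2*(b + 4)*(b^2 - 8*b + 16) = (b - 4)*(b - 3)*(b + 3)^2*(b + 4)*(b - 4)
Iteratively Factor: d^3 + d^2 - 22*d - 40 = (d + 4)*(d^2 - 3*d - 10) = (d + 2)*(d + 4)*(d - 5)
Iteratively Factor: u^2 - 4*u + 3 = (u - 1)*(u - 3)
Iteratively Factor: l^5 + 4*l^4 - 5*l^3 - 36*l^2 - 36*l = (l)*(l^4 + 4*l^3 - 5*l^2 - 36*l - 36) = l*(l + 3)*(l^3 + l^2 - 8*l - 12) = l*(l - 3)*(l + 3)*(l^2 + 4*l + 4) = l*(l - 3)*(l + 2)*(l + 3)*(l + 2)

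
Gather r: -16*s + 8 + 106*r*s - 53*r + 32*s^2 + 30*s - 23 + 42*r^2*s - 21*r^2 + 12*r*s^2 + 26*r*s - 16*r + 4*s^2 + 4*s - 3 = r^2*(42*s - 21) + r*(12*s^2 + 132*s - 69) + 36*s^2 + 18*s - 18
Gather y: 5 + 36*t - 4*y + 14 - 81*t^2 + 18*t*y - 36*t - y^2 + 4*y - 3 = -81*t^2 + 18*t*y - y^2 + 16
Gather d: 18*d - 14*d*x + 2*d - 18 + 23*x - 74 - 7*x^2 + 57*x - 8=d*(20 - 14*x) - 7*x^2 + 80*x - 100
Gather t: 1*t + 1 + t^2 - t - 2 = t^2 - 1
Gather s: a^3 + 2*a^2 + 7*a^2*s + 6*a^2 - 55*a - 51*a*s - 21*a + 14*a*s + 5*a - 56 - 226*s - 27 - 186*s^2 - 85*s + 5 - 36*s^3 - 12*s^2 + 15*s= a^3 + 8*a^2 - 71*a - 36*s^3 - 198*s^2 + s*(7*a^2 - 37*a - 296) - 78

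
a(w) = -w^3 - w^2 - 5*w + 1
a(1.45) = -11.40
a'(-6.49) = -118.38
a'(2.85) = -35.07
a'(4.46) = -73.59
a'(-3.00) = -26.00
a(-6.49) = 264.69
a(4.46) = -129.91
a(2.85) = -44.52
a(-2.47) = 22.32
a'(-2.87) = -23.97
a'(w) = -3*w^2 - 2*w - 5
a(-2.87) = 30.75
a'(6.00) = -125.00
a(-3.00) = 34.00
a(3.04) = -51.54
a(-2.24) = 18.42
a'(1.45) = -14.21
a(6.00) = -281.00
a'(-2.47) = -18.36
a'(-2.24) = -15.57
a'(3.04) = -38.80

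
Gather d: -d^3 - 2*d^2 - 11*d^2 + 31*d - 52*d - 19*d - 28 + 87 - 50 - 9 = -d^3 - 13*d^2 - 40*d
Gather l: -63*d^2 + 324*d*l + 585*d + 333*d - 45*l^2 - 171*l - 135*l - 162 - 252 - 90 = -63*d^2 + 918*d - 45*l^2 + l*(324*d - 306) - 504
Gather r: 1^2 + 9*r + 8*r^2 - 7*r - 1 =8*r^2 + 2*r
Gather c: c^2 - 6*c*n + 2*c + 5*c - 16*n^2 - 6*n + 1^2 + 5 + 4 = c^2 + c*(7 - 6*n) - 16*n^2 - 6*n + 10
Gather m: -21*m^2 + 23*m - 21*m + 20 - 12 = -21*m^2 + 2*m + 8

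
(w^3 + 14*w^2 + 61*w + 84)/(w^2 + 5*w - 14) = (w^2 + 7*w + 12)/(w - 2)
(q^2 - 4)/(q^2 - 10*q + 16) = (q + 2)/(q - 8)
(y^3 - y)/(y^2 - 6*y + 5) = y*(y + 1)/(y - 5)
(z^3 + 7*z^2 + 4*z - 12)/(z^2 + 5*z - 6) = z + 2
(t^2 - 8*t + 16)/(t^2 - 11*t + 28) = (t - 4)/(t - 7)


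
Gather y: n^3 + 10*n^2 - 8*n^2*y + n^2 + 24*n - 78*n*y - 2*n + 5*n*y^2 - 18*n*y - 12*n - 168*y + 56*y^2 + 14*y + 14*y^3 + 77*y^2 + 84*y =n^3 + 11*n^2 + 10*n + 14*y^3 + y^2*(5*n + 133) + y*(-8*n^2 - 96*n - 70)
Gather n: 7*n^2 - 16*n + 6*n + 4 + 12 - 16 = 7*n^2 - 10*n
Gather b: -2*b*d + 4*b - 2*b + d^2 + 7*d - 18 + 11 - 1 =b*(2 - 2*d) + d^2 + 7*d - 8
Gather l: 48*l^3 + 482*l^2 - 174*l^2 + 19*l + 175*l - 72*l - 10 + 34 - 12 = 48*l^3 + 308*l^2 + 122*l + 12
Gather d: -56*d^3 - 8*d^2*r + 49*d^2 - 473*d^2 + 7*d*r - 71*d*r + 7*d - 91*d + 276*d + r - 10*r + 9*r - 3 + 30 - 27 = -56*d^3 + d^2*(-8*r - 424) + d*(192 - 64*r)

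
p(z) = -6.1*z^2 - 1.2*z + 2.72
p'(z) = -12.2*z - 1.2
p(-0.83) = -0.49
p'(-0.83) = 8.93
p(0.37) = 1.44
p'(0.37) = -5.71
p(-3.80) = -80.80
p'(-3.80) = 45.16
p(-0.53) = 1.64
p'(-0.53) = 5.27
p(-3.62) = -72.87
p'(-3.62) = 42.96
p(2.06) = -25.64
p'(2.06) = -26.33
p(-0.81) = -0.31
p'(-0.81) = 8.68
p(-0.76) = 0.11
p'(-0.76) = 8.07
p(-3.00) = -48.58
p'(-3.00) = 35.40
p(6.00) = -224.08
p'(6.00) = -74.40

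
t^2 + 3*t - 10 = (t - 2)*(t + 5)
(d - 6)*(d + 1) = d^2 - 5*d - 6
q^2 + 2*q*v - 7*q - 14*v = (q - 7)*(q + 2*v)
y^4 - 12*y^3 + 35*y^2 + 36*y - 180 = (y - 6)*(y - 5)*(y - 3)*(y + 2)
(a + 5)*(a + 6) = a^2 + 11*a + 30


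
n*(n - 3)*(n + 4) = n^3 + n^2 - 12*n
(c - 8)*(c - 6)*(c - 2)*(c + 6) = c^4 - 10*c^3 - 20*c^2 + 360*c - 576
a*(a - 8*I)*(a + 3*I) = a^3 - 5*I*a^2 + 24*a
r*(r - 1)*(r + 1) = r^3 - r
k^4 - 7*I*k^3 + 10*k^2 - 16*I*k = k*(k - 8*I)*(k - I)*(k + 2*I)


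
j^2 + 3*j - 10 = (j - 2)*(j + 5)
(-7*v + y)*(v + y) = -7*v^2 - 6*v*y + y^2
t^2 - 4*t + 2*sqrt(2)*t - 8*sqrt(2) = (t - 4)*(t + 2*sqrt(2))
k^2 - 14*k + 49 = (k - 7)^2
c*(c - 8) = c^2 - 8*c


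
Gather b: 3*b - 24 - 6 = 3*b - 30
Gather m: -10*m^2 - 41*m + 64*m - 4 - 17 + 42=-10*m^2 + 23*m + 21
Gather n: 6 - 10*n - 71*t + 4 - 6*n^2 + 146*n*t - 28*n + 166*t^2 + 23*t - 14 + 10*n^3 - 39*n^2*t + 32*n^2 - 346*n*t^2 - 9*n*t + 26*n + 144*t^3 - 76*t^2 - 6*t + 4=10*n^3 + n^2*(26 - 39*t) + n*(-346*t^2 + 137*t - 12) + 144*t^3 + 90*t^2 - 54*t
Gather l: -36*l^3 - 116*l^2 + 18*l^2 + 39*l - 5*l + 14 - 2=-36*l^3 - 98*l^2 + 34*l + 12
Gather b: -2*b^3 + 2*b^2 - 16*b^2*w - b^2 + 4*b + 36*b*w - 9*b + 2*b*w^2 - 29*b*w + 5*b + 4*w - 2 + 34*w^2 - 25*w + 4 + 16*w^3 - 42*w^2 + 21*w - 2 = -2*b^3 + b^2*(1 - 16*w) + b*(2*w^2 + 7*w) + 16*w^3 - 8*w^2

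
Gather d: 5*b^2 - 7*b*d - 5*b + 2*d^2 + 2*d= 5*b^2 - 5*b + 2*d^2 + d*(2 - 7*b)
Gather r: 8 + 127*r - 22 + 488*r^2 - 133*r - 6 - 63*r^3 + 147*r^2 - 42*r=-63*r^3 + 635*r^2 - 48*r - 20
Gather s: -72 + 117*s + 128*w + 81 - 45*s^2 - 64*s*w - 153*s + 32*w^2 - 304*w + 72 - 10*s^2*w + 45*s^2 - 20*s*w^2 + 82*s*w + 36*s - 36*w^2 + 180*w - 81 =-10*s^2*w + s*(-20*w^2 + 18*w) - 4*w^2 + 4*w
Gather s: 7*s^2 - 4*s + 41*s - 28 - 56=7*s^2 + 37*s - 84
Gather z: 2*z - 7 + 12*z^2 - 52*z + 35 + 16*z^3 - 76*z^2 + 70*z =16*z^3 - 64*z^2 + 20*z + 28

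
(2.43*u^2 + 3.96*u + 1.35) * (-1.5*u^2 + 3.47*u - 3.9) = -3.645*u^4 + 2.4921*u^3 + 2.2392*u^2 - 10.7595*u - 5.265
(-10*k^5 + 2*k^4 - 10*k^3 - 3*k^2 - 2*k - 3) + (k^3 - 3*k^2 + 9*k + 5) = -10*k^5 + 2*k^4 - 9*k^3 - 6*k^2 + 7*k + 2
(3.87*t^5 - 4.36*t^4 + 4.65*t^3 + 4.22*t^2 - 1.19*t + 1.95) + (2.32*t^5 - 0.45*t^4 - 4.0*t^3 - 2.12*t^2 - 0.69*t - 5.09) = 6.19*t^5 - 4.81*t^4 + 0.65*t^3 + 2.1*t^2 - 1.88*t - 3.14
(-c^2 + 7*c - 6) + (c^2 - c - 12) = 6*c - 18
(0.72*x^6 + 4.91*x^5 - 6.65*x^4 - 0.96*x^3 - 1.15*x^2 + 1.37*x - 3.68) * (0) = 0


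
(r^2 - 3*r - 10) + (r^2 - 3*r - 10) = 2*r^2 - 6*r - 20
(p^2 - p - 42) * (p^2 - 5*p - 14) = p^4 - 6*p^3 - 51*p^2 + 224*p + 588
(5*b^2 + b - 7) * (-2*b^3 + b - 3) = -10*b^5 - 2*b^4 + 19*b^3 - 14*b^2 - 10*b + 21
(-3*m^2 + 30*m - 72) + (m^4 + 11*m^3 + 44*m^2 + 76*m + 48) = m^4 + 11*m^3 + 41*m^2 + 106*m - 24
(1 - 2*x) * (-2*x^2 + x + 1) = 4*x^3 - 4*x^2 - x + 1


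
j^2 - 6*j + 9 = (j - 3)^2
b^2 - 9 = (b - 3)*(b + 3)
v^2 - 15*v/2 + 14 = (v - 4)*(v - 7/2)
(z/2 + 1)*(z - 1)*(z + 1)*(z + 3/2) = z^4/2 + 7*z^3/4 + z^2 - 7*z/4 - 3/2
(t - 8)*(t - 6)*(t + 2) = t^3 - 12*t^2 + 20*t + 96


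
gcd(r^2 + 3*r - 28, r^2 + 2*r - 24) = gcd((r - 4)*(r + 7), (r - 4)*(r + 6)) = r - 4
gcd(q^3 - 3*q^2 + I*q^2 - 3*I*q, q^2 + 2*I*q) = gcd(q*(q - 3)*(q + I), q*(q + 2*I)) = q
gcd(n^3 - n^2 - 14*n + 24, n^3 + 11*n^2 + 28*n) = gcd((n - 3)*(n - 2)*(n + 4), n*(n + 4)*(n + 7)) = n + 4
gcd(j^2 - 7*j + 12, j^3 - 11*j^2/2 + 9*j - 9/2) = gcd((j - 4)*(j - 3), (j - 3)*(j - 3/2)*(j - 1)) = j - 3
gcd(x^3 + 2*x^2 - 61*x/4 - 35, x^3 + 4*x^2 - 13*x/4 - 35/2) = x^2 + 6*x + 35/4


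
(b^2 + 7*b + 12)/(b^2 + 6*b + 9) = (b + 4)/(b + 3)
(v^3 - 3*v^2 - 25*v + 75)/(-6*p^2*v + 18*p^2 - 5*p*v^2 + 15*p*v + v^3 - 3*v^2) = (25 - v^2)/(6*p^2 + 5*p*v - v^2)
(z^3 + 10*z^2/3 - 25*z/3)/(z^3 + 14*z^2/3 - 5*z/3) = (3*z - 5)/(3*z - 1)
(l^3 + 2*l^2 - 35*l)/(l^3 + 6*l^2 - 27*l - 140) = l/(l + 4)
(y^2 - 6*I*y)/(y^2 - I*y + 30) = y/(y + 5*I)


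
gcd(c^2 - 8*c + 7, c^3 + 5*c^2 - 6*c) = c - 1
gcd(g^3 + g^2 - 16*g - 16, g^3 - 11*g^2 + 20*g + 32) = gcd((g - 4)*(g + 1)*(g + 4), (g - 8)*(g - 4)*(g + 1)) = g^2 - 3*g - 4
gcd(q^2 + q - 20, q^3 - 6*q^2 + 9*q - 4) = q - 4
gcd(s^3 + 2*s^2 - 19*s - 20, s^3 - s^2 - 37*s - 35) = s^2 + 6*s + 5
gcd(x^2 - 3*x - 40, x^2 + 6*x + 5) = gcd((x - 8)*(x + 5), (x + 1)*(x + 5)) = x + 5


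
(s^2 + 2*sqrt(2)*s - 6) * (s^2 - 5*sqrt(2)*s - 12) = s^4 - 3*sqrt(2)*s^3 - 38*s^2 + 6*sqrt(2)*s + 72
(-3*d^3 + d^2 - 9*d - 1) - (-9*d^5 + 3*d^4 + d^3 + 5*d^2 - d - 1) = 9*d^5 - 3*d^4 - 4*d^3 - 4*d^2 - 8*d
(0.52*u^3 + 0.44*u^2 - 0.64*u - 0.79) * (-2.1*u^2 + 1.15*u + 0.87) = -1.092*u^5 - 0.326*u^4 + 2.3024*u^3 + 1.3058*u^2 - 1.4653*u - 0.6873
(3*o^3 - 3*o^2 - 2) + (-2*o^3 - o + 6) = o^3 - 3*o^2 - o + 4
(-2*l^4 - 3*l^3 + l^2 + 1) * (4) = -8*l^4 - 12*l^3 + 4*l^2 + 4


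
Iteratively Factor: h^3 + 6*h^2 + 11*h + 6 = (h + 3)*(h^2 + 3*h + 2) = (h + 2)*(h + 3)*(h + 1)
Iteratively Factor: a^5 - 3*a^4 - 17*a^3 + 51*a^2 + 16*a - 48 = (a - 4)*(a^4 + a^3 - 13*a^2 - a + 12) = (a - 4)*(a - 3)*(a^3 + 4*a^2 - a - 4) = (a - 4)*(a - 3)*(a - 1)*(a^2 + 5*a + 4) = (a - 4)*(a - 3)*(a - 1)*(a + 4)*(a + 1)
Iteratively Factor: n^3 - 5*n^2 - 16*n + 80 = (n + 4)*(n^2 - 9*n + 20) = (n - 4)*(n + 4)*(n - 5)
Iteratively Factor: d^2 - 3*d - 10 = (d + 2)*(d - 5)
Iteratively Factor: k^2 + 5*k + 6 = (k + 2)*(k + 3)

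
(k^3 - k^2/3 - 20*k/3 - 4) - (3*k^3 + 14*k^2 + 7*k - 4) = -2*k^3 - 43*k^2/3 - 41*k/3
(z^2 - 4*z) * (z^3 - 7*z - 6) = z^5 - 4*z^4 - 7*z^3 + 22*z^2 + 24*z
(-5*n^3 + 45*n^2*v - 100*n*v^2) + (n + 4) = -5*n^3 + 45*n^2*v - 100*n*v^2 + n + 4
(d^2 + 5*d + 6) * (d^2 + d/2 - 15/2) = d^4 + 11*d^3/2 + d^2 - 69*d/2 - 45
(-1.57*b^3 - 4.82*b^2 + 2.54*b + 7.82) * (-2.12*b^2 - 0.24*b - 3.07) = 3.3284*b^5 + 10.5952*b^4 + 0.591899999999999*b^3 - 2.3906*b^2 - 9.6746*b - 24.0074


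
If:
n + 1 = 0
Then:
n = -1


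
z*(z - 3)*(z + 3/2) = z^3 - 3*z^2/2 - 9*z/2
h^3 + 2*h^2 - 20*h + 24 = (h - 2)^2*(h + 6)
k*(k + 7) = k^2 + 7*k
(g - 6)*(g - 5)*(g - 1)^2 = g^4 - 13*g^3 + 53*g^2 - 71*g + 30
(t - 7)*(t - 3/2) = t^2 - 17*t/2 + 21/2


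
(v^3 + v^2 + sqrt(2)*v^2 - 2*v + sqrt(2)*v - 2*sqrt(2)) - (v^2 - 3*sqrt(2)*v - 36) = v^3 + sqrt(2)*v^2 - 2*v + 4*sqrt(2)*v - 2*sqrt(2) + 36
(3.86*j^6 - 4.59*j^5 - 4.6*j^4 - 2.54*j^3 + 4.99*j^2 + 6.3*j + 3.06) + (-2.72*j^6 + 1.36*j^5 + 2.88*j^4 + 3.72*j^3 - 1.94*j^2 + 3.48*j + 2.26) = 1.14*j^6 - 3.23*j^5 - 1.72*j^4 + 1.18*j^3 + 3.05*j^2 + 9.78*j + 5.32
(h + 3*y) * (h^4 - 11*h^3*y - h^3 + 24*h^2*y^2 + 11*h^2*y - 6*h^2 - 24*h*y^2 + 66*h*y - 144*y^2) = h^5 - 8*h^4*y - h^4 - 9*h^3*y^2 + 8*h^3*y - 6*h^3 + 72*h^2*y^3 + 9*h^2*y^2 + 48*h^2*y - 72*h*y^3 + 54*h*y^2 - 432*y^3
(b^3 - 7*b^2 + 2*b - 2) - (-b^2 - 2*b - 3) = b^3 - 6*b^2 + 4*b + 1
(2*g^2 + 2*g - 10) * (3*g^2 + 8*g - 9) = 6*g^4 + 22*g^3 - 32*g^2 - 98*g + 90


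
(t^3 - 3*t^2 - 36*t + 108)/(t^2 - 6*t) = t + 3 - 18/t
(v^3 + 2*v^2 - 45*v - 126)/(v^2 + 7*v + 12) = (v^2 - v - 42)/(v + 4)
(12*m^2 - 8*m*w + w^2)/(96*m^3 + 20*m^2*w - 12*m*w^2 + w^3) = (-2*m + w)/(-16*m^2 - 6*m*w + w^2)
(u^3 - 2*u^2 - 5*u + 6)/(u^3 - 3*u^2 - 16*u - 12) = (u^2 - 4*u + 3)/(u^2 - 5*u - 6)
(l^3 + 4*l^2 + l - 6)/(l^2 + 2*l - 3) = l + 2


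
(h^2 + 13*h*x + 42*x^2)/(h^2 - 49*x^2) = (-h - 6*x)/(-h + 7*x)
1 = 1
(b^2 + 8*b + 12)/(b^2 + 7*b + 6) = (b + 2)/(b + 1)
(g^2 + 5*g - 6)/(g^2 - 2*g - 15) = (-g^2 - 5*g + 6)/(-g^2 + 2*g + 15)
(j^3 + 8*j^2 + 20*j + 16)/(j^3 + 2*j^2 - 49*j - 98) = (j^2 + 6*j + 8)/(j^2 - 49)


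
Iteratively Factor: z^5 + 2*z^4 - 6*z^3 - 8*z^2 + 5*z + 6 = (z - 2)*(z^4 + 4*z^3 + 2*z^2 - 4*z - 3) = (z - 2)*(z + 1)*(z^3 + 3*z^2 - z - 3) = (z - 2)*(z - 1)*(z + 1)*(z^2 + 4*z + 3) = (z - 2)*(z - 1)*(z + 1)^2*(z + 3)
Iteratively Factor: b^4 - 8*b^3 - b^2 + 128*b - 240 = (b + 4)*(b^3 - 12*b^2 + 47*b - 60) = (b - 4)*(b + 4)*(b^2 - 8*b + 15) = (b - 5)*(b - 4)*(b + 4)*(b - 3)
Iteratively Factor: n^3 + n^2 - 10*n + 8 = (n - 1)*(n^2 + 2*n - 8) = (n - 2)*(n - 1)*(n + 4)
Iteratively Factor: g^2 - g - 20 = (g + 4)*(g - 5)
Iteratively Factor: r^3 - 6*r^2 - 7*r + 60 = (r + 3)*(r^2 - 9*r + 20) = (r - 4)*(r + 3)*(r - 5)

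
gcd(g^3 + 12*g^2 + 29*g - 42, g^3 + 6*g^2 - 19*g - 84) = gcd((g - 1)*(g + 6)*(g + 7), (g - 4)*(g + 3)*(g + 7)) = g + 7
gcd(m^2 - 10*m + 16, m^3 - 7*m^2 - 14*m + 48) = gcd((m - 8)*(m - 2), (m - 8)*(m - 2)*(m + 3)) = m^2 - 10*m + 16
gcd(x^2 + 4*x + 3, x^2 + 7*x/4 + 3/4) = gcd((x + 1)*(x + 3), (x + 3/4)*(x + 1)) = x + 1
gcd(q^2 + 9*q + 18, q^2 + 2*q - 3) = q + 3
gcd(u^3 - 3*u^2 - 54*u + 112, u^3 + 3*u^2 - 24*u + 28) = u^2 + 5*u - 14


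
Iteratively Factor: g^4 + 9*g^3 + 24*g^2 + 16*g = (g + 4)*(g^3 + 5*g^2 + 4*g) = (g + 4)^2*(g^2 + g) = (g + 1)*(g + 4)^2*(g)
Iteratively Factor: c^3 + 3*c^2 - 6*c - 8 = (c - 2)*(c^2 + 5*c + 4) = (c - 2)*(c + 1)*(c + 4)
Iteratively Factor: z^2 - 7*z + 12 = (z - 4)*(z - 3)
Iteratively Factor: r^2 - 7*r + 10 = (r - 5)*(r - 2)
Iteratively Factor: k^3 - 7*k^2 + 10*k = (k)*(k^2 - 7*k + 10) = k*(k - 5)*(k - 2)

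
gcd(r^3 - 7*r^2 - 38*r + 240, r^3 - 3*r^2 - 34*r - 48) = r - 8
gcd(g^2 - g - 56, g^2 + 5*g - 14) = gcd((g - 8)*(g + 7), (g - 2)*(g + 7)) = g + 7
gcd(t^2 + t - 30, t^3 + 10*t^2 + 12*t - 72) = t + 6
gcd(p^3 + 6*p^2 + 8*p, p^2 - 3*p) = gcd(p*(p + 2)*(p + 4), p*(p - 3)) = p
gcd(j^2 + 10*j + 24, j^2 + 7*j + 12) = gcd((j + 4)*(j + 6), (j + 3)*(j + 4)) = j + 4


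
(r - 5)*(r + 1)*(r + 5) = r^3 + r^2 - 25*r - 25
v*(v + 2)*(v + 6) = v^3 + 8*v^2 + 12*v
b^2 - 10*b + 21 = (b - 7)*(b - 3)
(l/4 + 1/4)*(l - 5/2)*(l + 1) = l^3/4 - l^2/8 - l - 5/8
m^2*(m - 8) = m^3 - 8*m^2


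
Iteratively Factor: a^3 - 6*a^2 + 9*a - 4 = (a - 1)*(a^2 - 5*a + 4) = (a - 4)*(a - 1)*(a - 1)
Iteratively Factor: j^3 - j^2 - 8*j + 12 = (j - 2)*(j^2 + j - 6) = (j - 2)^2*(j + 3)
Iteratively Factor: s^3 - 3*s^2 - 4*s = (s - 4)*(s^2 + s) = (s - 4)*(s + 1)*(s)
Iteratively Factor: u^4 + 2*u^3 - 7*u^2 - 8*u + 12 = (u - 1)*(u^3 + 3*u^2 - 4*u - 12) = (u - 2)*(u - 1)*(u^2 + 5*u + 6) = (u - 2)*(u - 1)*(u + 3)*(u + 2)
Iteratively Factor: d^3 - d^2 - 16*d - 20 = (d + 2)*(d^2 - 3*d - 10) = (d - 5)*(d + 2)*(d + 2)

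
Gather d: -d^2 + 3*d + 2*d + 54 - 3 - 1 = -d^2 + 5*d + 50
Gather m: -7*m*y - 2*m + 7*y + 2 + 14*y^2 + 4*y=m*(-7*y - 2) + 14*y^2 + 11*y + 2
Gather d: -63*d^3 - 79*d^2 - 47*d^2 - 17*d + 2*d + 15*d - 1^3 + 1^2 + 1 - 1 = -63*d^3 - 126*d^2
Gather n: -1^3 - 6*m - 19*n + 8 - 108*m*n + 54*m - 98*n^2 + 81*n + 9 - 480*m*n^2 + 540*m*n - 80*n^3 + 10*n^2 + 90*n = 48*m - 80*n^3 + n^2*(-480*m - 88) + n*(432*m + 152) + 16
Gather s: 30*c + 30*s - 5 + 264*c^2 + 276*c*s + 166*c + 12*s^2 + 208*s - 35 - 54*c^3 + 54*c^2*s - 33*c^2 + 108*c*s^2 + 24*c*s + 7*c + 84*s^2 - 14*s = -54*c^3 + 231*c^2 + 203*c + s^2*(108*c + 96) + s*(54*c^2 + 300*c + 224) - 40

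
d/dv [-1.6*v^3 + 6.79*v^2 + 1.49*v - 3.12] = -4.8*v^2 + 13.58*v + 1.49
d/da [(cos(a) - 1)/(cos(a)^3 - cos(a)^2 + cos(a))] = (7*cos(a)/2 - 2*cos(2*a) + cos(3*a)/2 - 3)*sin(a)/((sin(a)^2 + cos(a) - 2)^2*cos(a)^2)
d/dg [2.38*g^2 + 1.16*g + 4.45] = 4.76*g + 1.16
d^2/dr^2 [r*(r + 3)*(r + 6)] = 6*r + 18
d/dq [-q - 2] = -1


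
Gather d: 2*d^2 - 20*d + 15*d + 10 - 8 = 2*d^2 - 5*d + 2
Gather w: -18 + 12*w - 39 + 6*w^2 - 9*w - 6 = 6*w^2 + 3*w - 63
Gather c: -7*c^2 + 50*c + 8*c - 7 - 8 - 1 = -7*c^2 + 58*c - 16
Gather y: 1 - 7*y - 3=-7*y - 2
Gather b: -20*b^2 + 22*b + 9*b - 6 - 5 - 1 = -20*b^2 + 31*b - 12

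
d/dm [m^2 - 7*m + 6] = 2*m - 7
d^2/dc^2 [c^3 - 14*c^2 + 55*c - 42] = 6*c - 28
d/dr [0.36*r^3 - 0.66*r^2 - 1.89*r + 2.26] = 1.08*r^2 - 1.32*r - 1.89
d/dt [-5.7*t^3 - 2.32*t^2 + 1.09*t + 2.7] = -17.1*t^2 - 4.64*t + 1.09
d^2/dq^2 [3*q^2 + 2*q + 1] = 6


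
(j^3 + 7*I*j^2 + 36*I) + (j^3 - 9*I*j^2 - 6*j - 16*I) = 2*j^3 - 2*I*j^2 - 6*j + 20*I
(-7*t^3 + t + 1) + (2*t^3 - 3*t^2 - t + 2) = -5*t^3 - 3*t^2 + 3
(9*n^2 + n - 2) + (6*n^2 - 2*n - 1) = 15*n^2 - n - 3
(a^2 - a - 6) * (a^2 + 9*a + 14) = a^4 + 8*a^3 - a^2 - 68*a - 84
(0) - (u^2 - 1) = 1 - u^2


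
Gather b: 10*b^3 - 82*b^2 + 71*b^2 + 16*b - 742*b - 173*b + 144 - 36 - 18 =10*b^3 - 11*b^2 - 899*b + 90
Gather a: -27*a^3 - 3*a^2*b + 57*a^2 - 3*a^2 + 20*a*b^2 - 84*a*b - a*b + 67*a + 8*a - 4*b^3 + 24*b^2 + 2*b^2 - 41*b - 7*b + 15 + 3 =-27*a^3 + a^2*(54 - 3*b) + a*(20*b^2 - 85*b + 75) - 4*b^3 + 26*b^2 - 48*b + 18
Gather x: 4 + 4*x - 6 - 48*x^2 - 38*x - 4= -48*x^2 - 34*x - 6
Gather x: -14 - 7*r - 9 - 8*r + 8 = -15*r - 15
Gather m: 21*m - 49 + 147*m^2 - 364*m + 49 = 147*m^2 - 343*m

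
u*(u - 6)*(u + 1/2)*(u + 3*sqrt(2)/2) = u^4 - 11*u^3/2 + 3*sqrt(2)*u^3/2 - 33*sqrt(2)*u^2/4 - 3*u^2 - 9*sqrt(2)*u/2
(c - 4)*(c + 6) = c^2 + 2*c - 24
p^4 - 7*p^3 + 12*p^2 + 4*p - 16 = (p - 4)*(p - 2)^2*(p + 1)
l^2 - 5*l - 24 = (l - 8)*(l + 3)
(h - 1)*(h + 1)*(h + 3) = h^3 + 3*h^2 - h - 3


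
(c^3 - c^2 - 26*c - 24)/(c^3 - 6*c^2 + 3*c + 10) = (c^2 - 2*c - 24)/(c^2 - 7*c + 10)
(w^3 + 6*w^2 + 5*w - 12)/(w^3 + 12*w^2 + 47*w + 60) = (w - 1)/(w + 5)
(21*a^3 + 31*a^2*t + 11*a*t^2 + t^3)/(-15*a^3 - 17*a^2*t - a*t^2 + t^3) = (7*a + t)/(-5*a + t)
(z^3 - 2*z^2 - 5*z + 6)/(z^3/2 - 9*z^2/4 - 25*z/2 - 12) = 4*(z^2 - 4*z + 3)/(2*z^2 - 13*z - 24)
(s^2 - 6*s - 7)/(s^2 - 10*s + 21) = (s + 1)/(s - 3)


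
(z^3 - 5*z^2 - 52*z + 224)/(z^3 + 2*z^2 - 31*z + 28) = (z - 8)/(z - 1)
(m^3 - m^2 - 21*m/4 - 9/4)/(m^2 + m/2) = m - 3/2 - 9/(2*m)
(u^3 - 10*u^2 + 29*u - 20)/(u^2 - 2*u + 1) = (u^2 - 9*u + 20)/(u - 1)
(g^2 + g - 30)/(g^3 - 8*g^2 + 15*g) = (g + 6)/(g*(g - 3))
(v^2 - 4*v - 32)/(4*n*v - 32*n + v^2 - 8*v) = (v + 4)/(4*n + v)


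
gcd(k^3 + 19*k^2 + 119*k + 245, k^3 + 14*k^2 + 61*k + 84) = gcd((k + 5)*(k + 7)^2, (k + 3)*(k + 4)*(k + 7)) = k + 7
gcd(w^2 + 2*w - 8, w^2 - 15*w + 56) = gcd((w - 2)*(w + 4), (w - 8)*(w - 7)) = 1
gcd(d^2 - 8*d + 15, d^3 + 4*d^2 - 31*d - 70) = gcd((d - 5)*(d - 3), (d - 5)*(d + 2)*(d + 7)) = d - 5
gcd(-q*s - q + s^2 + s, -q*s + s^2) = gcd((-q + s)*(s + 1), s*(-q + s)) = q - s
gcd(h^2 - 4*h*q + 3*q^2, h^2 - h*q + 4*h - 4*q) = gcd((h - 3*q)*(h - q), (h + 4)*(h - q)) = -h + q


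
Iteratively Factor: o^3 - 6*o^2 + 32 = (o - 4)*(o^2 - 2*o - 8) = (o - 4)^2*(o + 2)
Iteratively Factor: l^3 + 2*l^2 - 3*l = (l)*(l^2 + 2*l - 3) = l*(l - 1)*(l + 3)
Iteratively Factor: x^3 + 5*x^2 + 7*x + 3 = (x + 3)*(x^2 + 2*x + 1) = (x + 1)*(x + 3)*(x + 1)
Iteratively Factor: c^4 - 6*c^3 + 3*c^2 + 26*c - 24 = (c - 3)*(c^3 - 3*c^2 - 6*c + 8) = (c - 3)*(c + 2)*(c^2 - 5*c + 4) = (c - 4)*(c - 3)*(c + 2)*(c - 1)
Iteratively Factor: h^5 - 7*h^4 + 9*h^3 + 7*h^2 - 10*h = (h - 1)*(h^4 - 6*h^3 + 3*h^2 + 10*h) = (h - 2)*(h - 1)*(h^3 - 4*h^2 - 5*h) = (h - 2)*(h - 1)*(h + 1)*(h^2 - 5*h) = h*(h - 2)*(h - 1)*(h + 1)*(h - 5)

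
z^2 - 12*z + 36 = (z - 6)^2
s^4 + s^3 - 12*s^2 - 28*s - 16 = (s - 4)*(s + 1)*(s + 2)^2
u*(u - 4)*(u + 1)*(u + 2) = u^4 - u^3 - 10*u^2 - 8*u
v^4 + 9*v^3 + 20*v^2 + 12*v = v*(v + 1)*(v + 2)*(v + 6)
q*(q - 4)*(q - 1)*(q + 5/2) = q^4 - 5*q^3/2 - 17*q^2/2 + 10*q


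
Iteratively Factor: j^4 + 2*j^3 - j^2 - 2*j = (j)*(j^3 + 2*j^2 - j - 2) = j*(j + 2)*(j^2 - 1) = j*(j - 1)*(j + 2)*(j + 1)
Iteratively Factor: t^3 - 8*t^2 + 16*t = (t)*(t^2 - 8*t + 16) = t*(t - 4)*(t - 4)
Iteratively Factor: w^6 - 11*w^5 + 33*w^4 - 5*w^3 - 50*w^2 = (w)*(w^5 - 11*w^4 + 33*w^3 - 5*w^2 - 50*w) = w*(w - 5)*(w^4 - 6*w^3 + 3*w^2 + 10*w) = w*(w - 5)*(w + 1)*(w^3 - 7*w^2 + 10*w) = w^2*(w - 5)*(w + 1)*(w^2 - 7*w + 10) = w^2*(w - 5)^2*(w + 1)*(w - 2)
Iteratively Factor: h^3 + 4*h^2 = (h)*(h^2 + 4*h) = h*(h + 4)*(h)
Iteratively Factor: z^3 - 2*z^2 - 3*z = (z + 1)*(z^2 - 3*z) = z*(z + 1)*(z - 3)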